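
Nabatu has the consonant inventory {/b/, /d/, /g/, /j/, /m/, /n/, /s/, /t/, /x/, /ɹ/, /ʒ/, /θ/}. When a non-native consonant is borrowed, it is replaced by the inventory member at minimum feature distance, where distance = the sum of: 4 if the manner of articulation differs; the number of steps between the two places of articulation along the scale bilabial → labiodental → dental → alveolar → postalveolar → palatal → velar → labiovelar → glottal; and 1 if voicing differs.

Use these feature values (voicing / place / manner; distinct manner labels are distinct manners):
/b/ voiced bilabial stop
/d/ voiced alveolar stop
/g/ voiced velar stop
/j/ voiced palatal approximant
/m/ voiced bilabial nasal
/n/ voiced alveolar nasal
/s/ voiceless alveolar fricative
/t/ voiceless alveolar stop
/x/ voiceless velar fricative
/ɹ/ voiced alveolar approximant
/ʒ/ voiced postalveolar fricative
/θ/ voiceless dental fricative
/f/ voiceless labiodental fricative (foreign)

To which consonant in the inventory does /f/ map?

/θ/ is closest: same manner (fricative), place distance 1 (labiodental→dental), same voicing; total 1. Next closest is /s/ at distance 2.

θ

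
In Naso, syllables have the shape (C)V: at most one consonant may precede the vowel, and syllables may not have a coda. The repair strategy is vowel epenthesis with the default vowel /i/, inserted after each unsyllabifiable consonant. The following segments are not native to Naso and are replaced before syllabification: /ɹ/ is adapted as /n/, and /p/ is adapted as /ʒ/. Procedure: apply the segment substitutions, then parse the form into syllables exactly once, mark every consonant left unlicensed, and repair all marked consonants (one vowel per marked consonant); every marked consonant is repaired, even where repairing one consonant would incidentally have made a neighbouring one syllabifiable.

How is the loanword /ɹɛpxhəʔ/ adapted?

Substitution: /ɹ/ → /n/, /p/ → /ʒ/, giving /nɛʒxhəʔ/.
Under (C)V, the unsyllabifiable consonants are /ʒ/, /x/, /ʔ/ (no codas are permitted; onsets are limited to one consonant).
Epenthesis after each stranded consonant: /ʒ/ → /ʒi/, /x/ → /xi/, /ʔ/ → /ʔi/.

nɛʒixihəʔi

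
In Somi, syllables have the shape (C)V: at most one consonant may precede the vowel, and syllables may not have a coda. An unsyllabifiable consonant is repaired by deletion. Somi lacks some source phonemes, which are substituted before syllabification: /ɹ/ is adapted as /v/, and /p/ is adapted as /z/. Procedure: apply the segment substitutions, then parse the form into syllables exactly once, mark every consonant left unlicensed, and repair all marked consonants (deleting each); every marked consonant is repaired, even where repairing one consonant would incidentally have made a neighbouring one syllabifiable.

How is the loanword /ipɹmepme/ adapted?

Substitution: /p/ → /z/, /ɹ/ → /v/, giving /izvmezme/.
The consonants /z/, /v/, /z/ cannot be parsed into a legal (C)V syllable (no codas are permitted; onsets are limited to one consonant).
Deleting the stranded consonants removes /z/, /v/, /z/.

imeme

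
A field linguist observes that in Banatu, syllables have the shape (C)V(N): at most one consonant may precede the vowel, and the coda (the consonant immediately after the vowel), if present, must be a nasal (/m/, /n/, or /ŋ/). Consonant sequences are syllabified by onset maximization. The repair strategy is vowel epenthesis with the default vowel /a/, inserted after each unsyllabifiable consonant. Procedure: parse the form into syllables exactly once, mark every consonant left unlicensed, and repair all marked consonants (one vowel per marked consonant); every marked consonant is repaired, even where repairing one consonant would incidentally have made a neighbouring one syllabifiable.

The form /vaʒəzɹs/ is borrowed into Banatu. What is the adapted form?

vaʒəzaɹasa

Under (C)V(N), the unsyllabifiable consonants are /z/, /ɹ/, /s/ (only a nasal (/m/, /n/, or /ŋ/) is licensed in coda position; onsets are limited to one consonant).
Epenthesis after each stranded consonant: /z/ → /za/, /ɹ/ → /ɹa/, /s/ → /sa/.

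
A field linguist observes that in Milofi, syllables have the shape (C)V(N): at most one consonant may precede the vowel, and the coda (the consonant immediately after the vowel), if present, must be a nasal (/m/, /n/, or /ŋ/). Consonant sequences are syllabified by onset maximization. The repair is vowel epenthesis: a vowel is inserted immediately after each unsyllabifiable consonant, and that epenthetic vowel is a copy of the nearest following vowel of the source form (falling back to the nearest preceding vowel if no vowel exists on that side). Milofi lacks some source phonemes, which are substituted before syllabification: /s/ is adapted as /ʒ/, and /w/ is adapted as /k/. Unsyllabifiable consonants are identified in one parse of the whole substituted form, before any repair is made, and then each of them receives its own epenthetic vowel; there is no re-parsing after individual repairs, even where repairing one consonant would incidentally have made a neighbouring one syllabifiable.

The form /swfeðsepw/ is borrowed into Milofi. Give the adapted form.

ʒekefeðeʒepeke

Substitution: /s/ → /ʒ/, /w/ → /k/, giving /ʒkfeðʒepk/.
The consonants /ʒ/, /k/, /ð/, /p/, /k/ cannot be parsed into a legal (C)V(N) syllable (only a nasal (/m/, /n/, or /ŋ/) is licensed in coda position; onsets are limited to one consonant).
Each unlicensed consonant becomes the onset of a new syllable: /ʒ/ → /ʒe/, /k/ → /ke/, /ð/ → /ðe/, /p/ → /pe/, /k/ → /ke/.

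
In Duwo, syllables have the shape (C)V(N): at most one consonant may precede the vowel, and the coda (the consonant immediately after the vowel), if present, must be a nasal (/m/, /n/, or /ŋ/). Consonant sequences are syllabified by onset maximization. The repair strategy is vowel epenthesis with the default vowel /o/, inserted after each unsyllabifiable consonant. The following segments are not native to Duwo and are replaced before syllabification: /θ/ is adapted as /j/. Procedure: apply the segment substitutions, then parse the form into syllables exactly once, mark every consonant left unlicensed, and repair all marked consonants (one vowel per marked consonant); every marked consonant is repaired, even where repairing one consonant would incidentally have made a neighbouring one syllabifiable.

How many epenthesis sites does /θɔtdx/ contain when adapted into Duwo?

After substitution the input is /jɔtdx/.
The unsyllabifiable consonants are /t/, /d/, /x/; each receives one epenthetic vowel.

3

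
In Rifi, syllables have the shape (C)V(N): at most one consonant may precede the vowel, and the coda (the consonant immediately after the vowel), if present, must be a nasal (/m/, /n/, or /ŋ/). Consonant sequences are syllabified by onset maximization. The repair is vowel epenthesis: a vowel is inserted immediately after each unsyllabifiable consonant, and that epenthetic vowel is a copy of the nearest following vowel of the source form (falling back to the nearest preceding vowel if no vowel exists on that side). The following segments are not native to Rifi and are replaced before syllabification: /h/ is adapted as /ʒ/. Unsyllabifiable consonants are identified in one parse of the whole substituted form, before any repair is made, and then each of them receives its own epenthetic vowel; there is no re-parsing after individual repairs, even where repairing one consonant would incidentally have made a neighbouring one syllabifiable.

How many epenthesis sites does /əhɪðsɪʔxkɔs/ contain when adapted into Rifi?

After substitution the input is /əʒɪðsɪʔxkɔs/.
The unsyllabifiable consonants are /ð/, /ʔ/, /x/, /s/; each receives one epenthetic vowel.

4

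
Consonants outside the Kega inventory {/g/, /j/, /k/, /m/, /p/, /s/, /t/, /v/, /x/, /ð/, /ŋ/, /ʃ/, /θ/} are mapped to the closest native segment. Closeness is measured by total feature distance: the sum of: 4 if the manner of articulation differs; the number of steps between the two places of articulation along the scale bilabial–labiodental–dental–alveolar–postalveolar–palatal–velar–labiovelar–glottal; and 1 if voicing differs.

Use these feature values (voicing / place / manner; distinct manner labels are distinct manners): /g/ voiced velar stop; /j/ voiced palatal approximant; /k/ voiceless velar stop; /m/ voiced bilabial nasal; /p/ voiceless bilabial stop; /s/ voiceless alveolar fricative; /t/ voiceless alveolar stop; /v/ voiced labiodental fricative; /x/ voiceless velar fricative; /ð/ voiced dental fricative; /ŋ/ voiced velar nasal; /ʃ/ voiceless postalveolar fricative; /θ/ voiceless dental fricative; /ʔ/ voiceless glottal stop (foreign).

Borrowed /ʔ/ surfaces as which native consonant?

k

/k/ is closest: same manner (stop), place distance 2 (glottal→velar), same voicing; total 2. Next closest is /g/ at distance 3.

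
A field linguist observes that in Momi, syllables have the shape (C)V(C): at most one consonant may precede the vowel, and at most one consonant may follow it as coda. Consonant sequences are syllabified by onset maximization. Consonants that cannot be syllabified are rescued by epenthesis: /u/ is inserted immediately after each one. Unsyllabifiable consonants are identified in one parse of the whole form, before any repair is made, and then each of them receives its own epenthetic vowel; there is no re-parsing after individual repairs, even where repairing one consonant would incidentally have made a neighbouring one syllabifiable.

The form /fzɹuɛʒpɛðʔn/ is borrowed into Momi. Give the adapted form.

fuzuɹuɛʒpɛðʔunu

The consonants /f/, /z/, /ʔ/, /n/ cannot be parsed into a legal (C)V(C) syllable (at most one coda consonant is licensed; onsets are limited to one consonant).
Epenthesis after each stranded consonant: /f/ → /fu/, /z/ → /zu/, /ʔ/ → /ʔu/, /n/ → /nu/.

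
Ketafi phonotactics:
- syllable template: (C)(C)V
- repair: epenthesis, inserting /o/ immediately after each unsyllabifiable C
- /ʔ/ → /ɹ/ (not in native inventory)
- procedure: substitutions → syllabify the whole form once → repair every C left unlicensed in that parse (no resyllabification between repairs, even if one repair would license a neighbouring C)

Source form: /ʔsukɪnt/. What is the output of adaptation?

ɹsukɪnoto

Substitution: /ʔ/ → /ɹ/, giving /ɹsukɪnt/.
The consonants /n/, /t/ cannot be parsed into a legal (C)(C)V syllable (no codas are permitted; onsets may contain at most 2 consonants).
Inserting the epenthetic vowel yields /n/ → /no/, /t/ → /to/.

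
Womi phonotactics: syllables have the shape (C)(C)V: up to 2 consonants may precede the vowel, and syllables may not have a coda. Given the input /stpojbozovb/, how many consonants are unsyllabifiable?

3

The consonants /s/, /v/, /b/ cannot be parsed into a legal (C)(C)V syllable (no codas are permitted; onsets may contain at most 2 consonants).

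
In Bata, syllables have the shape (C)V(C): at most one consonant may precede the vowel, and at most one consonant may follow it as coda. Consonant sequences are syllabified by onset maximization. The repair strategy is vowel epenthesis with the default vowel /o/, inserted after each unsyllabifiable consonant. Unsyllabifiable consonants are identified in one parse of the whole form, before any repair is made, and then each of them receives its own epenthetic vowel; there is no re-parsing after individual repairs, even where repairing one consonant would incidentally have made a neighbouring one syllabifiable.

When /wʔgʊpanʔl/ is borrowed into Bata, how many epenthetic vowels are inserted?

The unsyllabifiable consonants are /w/, /ʔ/, /ʔ/, /l/; each receives one epenthetic vowel.

4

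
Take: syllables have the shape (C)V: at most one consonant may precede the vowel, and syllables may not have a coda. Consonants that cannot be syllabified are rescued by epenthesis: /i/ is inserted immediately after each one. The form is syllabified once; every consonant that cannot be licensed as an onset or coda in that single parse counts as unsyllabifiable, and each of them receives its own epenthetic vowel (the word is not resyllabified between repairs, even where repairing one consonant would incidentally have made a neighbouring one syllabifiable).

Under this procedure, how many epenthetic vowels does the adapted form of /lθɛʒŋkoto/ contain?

3

The unsyllabifiable consonants are /l/, /ʒ/, /ŋ/; each receives one epenthetic vowel.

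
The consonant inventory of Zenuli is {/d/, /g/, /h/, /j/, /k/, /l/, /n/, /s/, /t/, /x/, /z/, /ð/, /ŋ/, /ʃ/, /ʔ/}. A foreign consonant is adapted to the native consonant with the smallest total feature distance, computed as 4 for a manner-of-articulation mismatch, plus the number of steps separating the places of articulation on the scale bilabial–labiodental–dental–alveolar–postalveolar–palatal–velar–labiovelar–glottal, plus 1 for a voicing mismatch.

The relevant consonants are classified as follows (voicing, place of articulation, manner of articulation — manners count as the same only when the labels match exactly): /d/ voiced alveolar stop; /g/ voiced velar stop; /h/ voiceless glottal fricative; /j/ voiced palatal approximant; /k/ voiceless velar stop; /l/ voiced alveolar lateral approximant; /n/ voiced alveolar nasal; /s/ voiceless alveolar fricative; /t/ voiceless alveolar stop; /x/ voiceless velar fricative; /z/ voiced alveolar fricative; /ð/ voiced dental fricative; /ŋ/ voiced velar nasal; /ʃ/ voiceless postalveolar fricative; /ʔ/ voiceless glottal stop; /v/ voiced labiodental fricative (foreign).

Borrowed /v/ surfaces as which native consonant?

/ð/ is closest: same manner (fricative), place distance 1 (labiodental→dental), same voicing; total 1. Next closest is /z/ at distance 2.

ð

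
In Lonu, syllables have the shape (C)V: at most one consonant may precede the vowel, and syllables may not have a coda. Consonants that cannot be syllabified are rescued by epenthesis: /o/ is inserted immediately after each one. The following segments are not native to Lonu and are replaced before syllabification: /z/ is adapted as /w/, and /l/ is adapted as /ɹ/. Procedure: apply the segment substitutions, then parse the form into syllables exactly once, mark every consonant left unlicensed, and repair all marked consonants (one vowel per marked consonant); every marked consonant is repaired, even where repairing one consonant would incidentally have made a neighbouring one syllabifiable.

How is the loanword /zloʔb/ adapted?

Substitution: /z/ → /w/, /l/ → /ɹ/, giving /wɹoʔb/.
Under (C)V, the unsyllabifiable consonants are /w/, /ʔ/, /b/ (no codas are permitted; onsets are limited to one consonant).
Inserting the epenthetic vowel yields /w/ → /wo/, /ʔ/ → /ʔo/, /b/ → /bo/.

woɹoʔobo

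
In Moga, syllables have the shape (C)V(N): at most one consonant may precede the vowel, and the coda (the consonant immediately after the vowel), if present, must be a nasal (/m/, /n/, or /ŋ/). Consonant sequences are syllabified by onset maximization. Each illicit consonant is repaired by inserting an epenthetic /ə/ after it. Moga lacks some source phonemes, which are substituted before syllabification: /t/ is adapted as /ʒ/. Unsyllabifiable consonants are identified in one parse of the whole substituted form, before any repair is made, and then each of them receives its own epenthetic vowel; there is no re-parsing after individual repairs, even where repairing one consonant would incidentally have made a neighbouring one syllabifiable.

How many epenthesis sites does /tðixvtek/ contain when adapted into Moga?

After substitution the input is /ʒðixvʒek/.
The unsyllabifiable consonants are /ʒ/, /x/, /v/, /k/; each receives one epenthetic vowel.

4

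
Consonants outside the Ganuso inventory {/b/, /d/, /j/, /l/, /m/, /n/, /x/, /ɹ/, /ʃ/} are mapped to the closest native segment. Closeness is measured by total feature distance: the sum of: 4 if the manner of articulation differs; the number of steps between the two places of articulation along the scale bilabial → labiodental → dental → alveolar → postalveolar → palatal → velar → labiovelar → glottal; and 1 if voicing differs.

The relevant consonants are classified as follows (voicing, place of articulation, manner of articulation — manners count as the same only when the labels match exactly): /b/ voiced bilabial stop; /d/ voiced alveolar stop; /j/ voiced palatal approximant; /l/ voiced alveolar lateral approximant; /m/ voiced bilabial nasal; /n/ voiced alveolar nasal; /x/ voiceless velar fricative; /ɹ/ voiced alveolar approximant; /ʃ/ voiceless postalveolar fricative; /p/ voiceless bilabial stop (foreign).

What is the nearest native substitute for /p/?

b

/b/ is closest: same manner (stop), place distance 0 (bilabial→bilabial), voicing differs (+1); total 1. Next closest is /d/ at distance 4.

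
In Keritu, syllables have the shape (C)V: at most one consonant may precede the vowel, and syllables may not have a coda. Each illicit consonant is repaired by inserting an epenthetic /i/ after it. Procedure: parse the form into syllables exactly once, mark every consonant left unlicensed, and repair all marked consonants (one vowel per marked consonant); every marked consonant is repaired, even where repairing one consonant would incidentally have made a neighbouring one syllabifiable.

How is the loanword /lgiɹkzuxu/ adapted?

Under (C)V, the unsyllabifiable consonants are /l/, /ɹ/, /k/ (no codas are permitted; onsets are limited to one consonant).
Each unlicensed consonant becomes the onset of a new syllable: /l/ → /li/, /ɹ/ → /ɹi/, /k/ → /ki/.

ligiɹikizuxu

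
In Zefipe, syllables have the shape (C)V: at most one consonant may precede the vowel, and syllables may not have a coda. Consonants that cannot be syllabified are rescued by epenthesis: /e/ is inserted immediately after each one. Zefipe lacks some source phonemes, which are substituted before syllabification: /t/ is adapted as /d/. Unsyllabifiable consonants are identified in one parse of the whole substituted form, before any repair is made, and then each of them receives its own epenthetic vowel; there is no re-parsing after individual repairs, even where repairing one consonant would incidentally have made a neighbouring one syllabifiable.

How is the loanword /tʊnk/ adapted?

dʊneke

Substitution: /t/ → /d/, giving /dʊnk/.
Syllabifying with onset maximization leaves /n/, /k/ stranded (no codas are permitted; onsets are limited to one consonant).
Epenthesis after each stranded consonant: /n/ → /ne/, /k/ → /ke/.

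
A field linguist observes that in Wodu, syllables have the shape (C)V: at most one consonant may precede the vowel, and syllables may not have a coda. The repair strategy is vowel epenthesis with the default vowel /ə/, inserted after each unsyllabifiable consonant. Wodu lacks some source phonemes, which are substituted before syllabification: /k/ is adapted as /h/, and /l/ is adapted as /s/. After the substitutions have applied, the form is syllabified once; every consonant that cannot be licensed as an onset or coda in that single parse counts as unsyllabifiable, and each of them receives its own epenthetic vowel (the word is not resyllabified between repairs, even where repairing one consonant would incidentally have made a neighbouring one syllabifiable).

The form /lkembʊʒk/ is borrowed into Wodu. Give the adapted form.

Substitution: /l/ → /s/, /k/ → /h/, giving /shembʊʒh/.
The consonants /s/, /m/, /ʒ/, /h/ cannot be parsed into a legal (C)V syllable (no codas are permitted; onsets are limited to one consonant).
Inserting the epenthetic vowel yields /s/ → /sə/, /m/ → /mə/, /ʒ/ → /ʒə/, /h/ → /hə/.

səheməbʊʒəhə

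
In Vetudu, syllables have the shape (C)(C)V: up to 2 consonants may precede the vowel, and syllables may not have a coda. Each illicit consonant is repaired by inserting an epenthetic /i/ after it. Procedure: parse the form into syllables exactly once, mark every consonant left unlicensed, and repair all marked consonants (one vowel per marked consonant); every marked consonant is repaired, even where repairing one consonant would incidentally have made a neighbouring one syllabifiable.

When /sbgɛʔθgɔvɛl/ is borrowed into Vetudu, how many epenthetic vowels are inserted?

3

The unsyllabifiable consonants are /s/, /ʔ/, /l/; each receives one epenthetic vowel.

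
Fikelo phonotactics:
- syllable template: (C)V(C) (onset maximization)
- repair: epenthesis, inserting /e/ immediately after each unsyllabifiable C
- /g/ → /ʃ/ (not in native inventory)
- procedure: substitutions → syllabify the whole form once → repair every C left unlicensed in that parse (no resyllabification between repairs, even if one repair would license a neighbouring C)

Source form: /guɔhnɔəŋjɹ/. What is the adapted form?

Substitution: /g/ → /ʃ/, giving /ʃuɔhnɔəŋjɹ/.
The consonants /j/, /ɹ/ cannot be parsed into a legal (C)V(C) syllable (at most one coda consonant is licensed; onsets are limited to one consonant).
Epenthesis after each stranded consonant: /j/ → /je/, /ɹ/ → /ɹe/.

ʃuɔhnɔəŋjeɹe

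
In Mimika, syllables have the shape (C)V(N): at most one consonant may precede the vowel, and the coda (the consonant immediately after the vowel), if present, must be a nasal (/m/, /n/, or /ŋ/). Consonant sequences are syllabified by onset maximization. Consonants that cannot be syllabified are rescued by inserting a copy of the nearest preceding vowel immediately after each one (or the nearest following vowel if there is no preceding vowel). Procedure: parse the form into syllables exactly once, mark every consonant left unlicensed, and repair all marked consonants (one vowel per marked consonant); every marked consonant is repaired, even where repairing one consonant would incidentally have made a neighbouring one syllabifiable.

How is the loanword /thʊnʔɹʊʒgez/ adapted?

tʊhʊnʔʊɹʊʒʊgeze

Under (C)V(N), the unsyllabifiable consonants are /t/, /ʔ/, /ʒ/, /z/ (only a nasal (/m/, /n/, or /ŋ/) is licensed in coda position; onsets are limited to one consonant).
Inserting the epenthetic vowel yields /t/ → /tʊ/, /ʔ/ → /ʔʊ/, /ʒ/ → /ʒʊ/, /z/ → /ze/.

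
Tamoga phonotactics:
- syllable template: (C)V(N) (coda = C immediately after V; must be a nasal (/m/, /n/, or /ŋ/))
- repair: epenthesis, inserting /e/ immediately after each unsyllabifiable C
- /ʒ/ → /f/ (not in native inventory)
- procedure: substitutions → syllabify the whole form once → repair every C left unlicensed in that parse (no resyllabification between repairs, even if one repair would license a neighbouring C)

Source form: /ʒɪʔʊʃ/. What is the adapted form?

fɪʔʊʃe

Substitution: /ʒ/ → /f/, giving /fɪʔʊʃ/.
The consonants /ʃ/ cannot be parsed into a legal (C)V(N) syllable (only a nasal (/m/, /n/, or /ŋ/) is licensed in coda position; onsets are limited to one consonant).
Epenthesis after each stranded consonant: /ʃ/ → /ʃe/.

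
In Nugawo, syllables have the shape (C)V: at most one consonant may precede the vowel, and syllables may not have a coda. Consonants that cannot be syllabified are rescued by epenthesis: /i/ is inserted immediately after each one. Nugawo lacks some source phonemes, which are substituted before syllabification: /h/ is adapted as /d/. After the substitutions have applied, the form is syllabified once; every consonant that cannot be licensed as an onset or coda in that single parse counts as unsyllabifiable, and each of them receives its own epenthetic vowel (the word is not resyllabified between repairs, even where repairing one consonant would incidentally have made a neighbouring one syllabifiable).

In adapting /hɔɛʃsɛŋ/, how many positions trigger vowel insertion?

After substitution the input is /dɔɛʃsɛŋ/.
The unsyllabifiable consonants are /ʃ/, /ŋ/; each receives one epenthetic vowel.

2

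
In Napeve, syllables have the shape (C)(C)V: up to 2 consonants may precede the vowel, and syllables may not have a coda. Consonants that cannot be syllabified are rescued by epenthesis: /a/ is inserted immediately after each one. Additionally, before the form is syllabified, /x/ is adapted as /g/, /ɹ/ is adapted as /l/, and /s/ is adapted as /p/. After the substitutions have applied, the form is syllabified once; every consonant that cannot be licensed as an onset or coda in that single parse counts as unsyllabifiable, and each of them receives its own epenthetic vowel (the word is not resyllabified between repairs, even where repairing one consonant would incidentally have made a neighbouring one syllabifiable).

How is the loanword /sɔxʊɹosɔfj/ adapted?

Substitution: /s/ → /p/, /x/ → /g/, /ɹ/ → /l/, giving /pɔgʊlopɔfj/.
Syllabifying with onset maximization leaves /f/, /j/ stranded (no codas are permitted; onsets may contain at most 2 consonants).
Each unlicensed consonant becomes the onset of a new syllable: /f/ → /fa/, /j/ → /ja/.

pɔgʊlopɔfaja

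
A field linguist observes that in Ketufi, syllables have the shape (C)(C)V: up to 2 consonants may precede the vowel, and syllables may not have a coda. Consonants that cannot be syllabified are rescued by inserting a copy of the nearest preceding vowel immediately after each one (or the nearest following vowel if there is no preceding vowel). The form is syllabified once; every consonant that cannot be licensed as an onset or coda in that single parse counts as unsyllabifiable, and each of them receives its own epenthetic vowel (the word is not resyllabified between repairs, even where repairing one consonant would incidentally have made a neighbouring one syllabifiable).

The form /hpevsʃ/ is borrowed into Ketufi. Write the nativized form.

The consonants /v/, /s/, /ʃ/ cannot be parsed into a legal (C)(C)V syllable (no codas are permitted; onsets may contain at most 2 consonants).
Inserting the epenthetic vowel yields /v/ → /ve/, /s/ → /se/, /ʃ/ → /ʃe/.

hpeveseʃe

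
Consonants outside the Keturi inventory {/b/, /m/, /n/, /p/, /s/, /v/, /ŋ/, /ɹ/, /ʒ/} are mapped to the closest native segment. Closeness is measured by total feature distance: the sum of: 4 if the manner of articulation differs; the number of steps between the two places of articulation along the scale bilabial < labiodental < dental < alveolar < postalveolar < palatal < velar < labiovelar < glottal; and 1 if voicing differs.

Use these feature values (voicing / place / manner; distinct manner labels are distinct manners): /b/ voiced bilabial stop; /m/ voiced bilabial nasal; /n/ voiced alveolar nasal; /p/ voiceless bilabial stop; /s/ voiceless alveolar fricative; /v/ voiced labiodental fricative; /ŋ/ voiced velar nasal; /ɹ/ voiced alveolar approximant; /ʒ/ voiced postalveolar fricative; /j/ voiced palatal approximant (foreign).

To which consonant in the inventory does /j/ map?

ɹ

/ɹ/ is closest: same manner (approximant), place distance 2 (palatal→alveolar), same voicing; total 2. Next closest is /ŋ/ at distance 5.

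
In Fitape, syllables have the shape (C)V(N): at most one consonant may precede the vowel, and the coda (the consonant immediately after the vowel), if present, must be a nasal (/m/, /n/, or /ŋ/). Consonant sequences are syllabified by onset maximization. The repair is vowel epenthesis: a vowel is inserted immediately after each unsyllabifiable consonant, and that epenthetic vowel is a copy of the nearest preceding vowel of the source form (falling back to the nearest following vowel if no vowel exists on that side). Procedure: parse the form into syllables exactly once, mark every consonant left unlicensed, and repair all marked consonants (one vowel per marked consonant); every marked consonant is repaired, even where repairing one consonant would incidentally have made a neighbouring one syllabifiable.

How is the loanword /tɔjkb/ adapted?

Syllabifying with onset maximization leaves /j/, /k/, /b/ stranded (only a nasal (/m/, /n/, or /ŋ/) is licensed in coda position; onsets are limited to one consonant).
Epenthesis after each stranded consonant: /j/ → /jɔ/, /k/ → /kɔ/, /b/ → /bɔ/.

tɔjɔkɔbɔ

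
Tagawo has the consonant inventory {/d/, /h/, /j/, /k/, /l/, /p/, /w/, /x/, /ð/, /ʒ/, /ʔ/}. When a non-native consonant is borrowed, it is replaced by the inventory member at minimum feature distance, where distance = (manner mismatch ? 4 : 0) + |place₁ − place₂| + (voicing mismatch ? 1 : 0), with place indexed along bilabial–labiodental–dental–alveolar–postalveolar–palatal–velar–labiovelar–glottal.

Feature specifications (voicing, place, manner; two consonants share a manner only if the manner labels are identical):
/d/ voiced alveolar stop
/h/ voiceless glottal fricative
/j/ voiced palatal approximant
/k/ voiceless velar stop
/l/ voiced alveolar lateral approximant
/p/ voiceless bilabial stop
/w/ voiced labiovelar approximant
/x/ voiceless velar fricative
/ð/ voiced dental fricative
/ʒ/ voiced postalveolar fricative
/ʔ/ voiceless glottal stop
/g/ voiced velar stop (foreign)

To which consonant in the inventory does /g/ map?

/k/ is closest: same manner (stop), place distance 0 (velar→velar), voicing differs (+1); total 1. Next closest is /d/ at distance 3.

k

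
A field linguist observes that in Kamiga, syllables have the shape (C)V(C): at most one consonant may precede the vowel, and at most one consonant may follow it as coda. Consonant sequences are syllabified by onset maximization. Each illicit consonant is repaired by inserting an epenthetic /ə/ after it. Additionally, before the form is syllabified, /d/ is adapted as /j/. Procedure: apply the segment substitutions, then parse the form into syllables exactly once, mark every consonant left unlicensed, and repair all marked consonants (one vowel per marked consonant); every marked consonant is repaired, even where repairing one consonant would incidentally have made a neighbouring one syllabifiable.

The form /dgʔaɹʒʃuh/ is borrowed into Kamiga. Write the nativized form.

jəgəʔaɹʒəʃuh

Substitution: /d/ → /j/, giving /jgʔaɹʒʃuh/.
Syllabifying with onset maximization leaves /j/, /g/, /ʒ/ stranded (at most one coda consonant is licensed; onsets are limited to one consonant).
Each unlicensed consonant becomes the onset of a new syllable: /j/ → /jə/, /g/ → /gə/, /ʒ/ → /ʒə/.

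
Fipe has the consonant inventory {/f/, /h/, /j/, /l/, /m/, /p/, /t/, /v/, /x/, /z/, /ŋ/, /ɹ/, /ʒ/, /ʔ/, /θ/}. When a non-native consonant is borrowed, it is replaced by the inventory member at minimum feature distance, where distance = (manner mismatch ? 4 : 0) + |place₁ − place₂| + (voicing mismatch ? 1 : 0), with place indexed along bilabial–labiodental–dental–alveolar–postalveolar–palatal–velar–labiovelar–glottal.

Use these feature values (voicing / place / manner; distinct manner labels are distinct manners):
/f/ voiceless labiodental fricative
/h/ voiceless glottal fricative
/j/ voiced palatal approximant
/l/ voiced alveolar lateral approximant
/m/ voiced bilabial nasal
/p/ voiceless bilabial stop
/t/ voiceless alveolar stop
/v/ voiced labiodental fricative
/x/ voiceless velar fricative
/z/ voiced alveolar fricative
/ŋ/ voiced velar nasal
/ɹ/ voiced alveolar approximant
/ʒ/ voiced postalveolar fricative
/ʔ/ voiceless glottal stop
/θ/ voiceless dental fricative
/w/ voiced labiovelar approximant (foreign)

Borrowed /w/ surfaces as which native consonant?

j

/j/ is closest: same manner (approximant), place distance 2 (labiovelar→palatal), same voicing; total 2. Next closest is /ɹ/ at distance 4.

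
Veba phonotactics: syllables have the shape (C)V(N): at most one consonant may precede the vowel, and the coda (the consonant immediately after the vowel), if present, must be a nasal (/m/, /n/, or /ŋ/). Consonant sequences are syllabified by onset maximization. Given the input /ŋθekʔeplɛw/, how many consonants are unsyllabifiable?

4

The consonants /ŋ/, /k/, /p/, /w/ cannot be parsed into a legal (C)V(N) syllable (only a nasal (/m/, /n/, or /ŋ/) is licensed in coda position; onsets are limited to one consonant).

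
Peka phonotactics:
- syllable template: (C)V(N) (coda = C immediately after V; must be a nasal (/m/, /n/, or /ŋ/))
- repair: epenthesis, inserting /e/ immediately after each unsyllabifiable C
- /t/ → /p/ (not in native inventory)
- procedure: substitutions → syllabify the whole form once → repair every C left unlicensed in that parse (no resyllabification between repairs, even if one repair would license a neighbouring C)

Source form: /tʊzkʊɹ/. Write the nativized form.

pʊzekʊɹe

Substitution: /t/ → /p/, giving /pʊzkʊɹ/.
The consonants /z/, /ɹ/ cannot be parsed into a legal (C)V(N) syllable (only a nasal (/m/, /n/, or /ŋ/) is licensed in coda position; onsets are limited to one consonant).
Each unlicensed consonant becomes the onset of a new syllable: /z/ → /ze/, /ɹ/ → /ɹe/.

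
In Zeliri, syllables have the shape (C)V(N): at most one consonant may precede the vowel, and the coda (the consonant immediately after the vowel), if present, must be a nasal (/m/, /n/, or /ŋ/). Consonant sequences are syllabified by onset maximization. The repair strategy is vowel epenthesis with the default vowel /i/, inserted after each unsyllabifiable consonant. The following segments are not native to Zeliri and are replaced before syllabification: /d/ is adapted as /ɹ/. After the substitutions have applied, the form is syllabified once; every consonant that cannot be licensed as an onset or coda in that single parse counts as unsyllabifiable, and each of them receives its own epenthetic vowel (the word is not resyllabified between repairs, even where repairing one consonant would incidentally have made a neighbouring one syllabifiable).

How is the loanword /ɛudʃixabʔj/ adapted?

ɛuɹiʃixabiʔiji

Substitution: /d/ → /ɹ/, giving /ɛuɹʃixabʔj/.
Under (C)V(N), the unsyllabifiable consonants are /ɹ/, /b/, /ʔ/, /j/ (only a nasal (/m/, /n/, or /ŋ/) is licensed in coda position; onsets are limited to one consonant).
Each unlicensed consonant becomes the onset of a new syllable: /ɹ/ → /ɹi/, /b/ → /bi/, /ʔ/ → /ʔi/, /j/ → /ji/.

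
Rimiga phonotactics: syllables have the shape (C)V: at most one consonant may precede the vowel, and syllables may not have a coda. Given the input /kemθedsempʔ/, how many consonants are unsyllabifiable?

5

Syllabifying with onset maximization leaves /m/, /d/, /m/, /p/, /ʔ/ stranded (no codas are permitted; onsets are limited to one consonant).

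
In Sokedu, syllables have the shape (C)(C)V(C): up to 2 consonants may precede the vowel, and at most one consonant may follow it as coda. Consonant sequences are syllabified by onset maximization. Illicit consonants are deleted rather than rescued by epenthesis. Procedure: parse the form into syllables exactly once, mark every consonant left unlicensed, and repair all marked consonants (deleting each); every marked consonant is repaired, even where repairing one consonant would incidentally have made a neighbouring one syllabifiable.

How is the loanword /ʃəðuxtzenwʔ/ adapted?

Syllabifying with onset maximization leaves /w/, /ʔ/ stranded (at most one coda consonant is licensed; onsets may contain at most 2 consonants).
Deletion applies to /w/, /ʔ/.

ʃəðuxtzen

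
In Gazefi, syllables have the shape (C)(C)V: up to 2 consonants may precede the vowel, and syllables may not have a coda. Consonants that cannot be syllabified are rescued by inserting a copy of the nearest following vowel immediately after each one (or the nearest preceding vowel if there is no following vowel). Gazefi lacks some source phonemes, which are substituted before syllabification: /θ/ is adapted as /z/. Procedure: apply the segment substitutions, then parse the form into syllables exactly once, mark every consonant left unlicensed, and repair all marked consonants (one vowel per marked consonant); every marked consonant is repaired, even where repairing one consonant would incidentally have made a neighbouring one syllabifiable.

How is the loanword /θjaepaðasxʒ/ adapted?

zjaepaðasaxaʒa

Substitution: /θ/ → /z/, giving /zjaepaðasxʒ/.
The consonants /s/, /x/, /ʒ/ cannot be parsed into a legal (C)(C)V syllable (no codas are permitted; onsets may contain at most 2 consonants).
Each unlicensed consonant becomes the onset of a new syllable: /s/ → /sa/, /x/ → /xa/, /ʒ/ → /ʒa/.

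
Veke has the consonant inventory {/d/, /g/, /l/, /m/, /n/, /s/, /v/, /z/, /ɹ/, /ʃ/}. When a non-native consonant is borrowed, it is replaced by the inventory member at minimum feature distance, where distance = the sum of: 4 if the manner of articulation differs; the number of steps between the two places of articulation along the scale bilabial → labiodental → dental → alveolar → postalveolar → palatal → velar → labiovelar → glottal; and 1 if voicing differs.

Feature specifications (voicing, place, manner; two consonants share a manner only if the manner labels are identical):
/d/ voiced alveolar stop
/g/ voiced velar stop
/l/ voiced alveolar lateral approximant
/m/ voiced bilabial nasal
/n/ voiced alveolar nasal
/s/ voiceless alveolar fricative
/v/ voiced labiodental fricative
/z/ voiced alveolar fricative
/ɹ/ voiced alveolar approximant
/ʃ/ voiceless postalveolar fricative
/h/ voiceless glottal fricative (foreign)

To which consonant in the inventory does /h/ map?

/ʃ/ is closest: same manner (fricative), place distance 4 (glottal→postalveolar), same voicing; total 4. Next closest is /s/ at distance 5.

ʃ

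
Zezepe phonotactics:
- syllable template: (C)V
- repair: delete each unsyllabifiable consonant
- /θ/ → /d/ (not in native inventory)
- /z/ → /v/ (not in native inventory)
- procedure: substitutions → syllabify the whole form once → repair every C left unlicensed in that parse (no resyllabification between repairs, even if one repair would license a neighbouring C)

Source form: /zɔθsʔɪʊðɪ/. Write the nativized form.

Substitution: /z/ → /v/, /θ/ → /d/, giving /vɔdsʔɪʊðɪ/.
Syllabifying with onset maximization leaves /d/, /s/ stranded (no codas are permitted; onsets are limited to one consonant).
Deletion applies to /d/, /s/.

vɔʔɪʊðɪ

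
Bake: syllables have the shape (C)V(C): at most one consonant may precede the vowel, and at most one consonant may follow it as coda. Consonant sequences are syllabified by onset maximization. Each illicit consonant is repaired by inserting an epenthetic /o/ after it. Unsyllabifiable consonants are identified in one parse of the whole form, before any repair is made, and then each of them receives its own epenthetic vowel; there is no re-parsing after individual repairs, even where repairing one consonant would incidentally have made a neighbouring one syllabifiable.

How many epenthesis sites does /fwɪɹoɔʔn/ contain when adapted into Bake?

2

The unsyllabifiable consonants are /f/, /n/; each receives one epenthetic vowel.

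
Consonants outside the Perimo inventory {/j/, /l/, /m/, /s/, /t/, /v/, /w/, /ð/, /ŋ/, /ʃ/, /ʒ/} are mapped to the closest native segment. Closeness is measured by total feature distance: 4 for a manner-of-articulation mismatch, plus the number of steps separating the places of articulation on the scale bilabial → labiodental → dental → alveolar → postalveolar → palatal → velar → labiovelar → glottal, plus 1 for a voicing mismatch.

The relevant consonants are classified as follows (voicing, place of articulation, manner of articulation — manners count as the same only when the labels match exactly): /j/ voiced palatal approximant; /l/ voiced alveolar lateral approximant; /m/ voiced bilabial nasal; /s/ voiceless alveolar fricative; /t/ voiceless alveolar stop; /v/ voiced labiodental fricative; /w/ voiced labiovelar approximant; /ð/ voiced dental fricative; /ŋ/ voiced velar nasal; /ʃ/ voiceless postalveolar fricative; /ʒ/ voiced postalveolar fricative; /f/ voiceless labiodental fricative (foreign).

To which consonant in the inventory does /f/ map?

/v/ is closest: same manner (fricative), place distance 0 (labiodental→labiodental), voicing differs (+1); total 1. Next closest is /s/ at distance 2.

v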